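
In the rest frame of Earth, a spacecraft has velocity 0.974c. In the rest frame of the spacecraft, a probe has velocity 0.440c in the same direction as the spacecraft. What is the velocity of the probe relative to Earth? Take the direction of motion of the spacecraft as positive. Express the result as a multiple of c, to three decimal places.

With v = 0.974 and u' = 0.440 (in units of c),
u = (u' + v)/(1 + u'v/c²):
u = (0.440 + 0.974) / (1 + 0.440·0.974) = 1.4140/1.4286 = 0.9898
(Galilean addition would give +1.414c, exceeding c.)

0.990c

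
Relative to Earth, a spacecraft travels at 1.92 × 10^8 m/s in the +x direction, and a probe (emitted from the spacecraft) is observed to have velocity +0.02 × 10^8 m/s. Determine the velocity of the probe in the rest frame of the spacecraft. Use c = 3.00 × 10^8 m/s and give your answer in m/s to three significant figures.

-1.91 × 10^8 m/s

v = 0.640c, u = 0.007c.
Invert the composition law: u' = (u − v)/(1 − uv/c²).
u' = (0.007 − 0.640) / (1 − (0.007)(0.640)) = -0.6333/0.9957 = -0.6360.
u' = -0.6360 × 3.00 × 10^8 m/s.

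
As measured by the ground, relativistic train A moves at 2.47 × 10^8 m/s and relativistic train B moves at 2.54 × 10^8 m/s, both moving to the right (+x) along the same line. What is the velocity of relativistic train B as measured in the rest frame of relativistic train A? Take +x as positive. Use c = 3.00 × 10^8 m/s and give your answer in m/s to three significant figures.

β_A = 0.823, β_B = 0.847 (dividing each by c = 3.00 × 10^8 m/s).
Transform to A's frame with the inverse velocity-addition law: u' = (u − v)/(1 − uv/c²), taking u = β_B and v = β_A.
u' = (0.847 − 0.823) / (1 − (0.823)(0.847)) = 0.0233/0.3029 = 0.0770.
u' = 0.0770 × 3.00 × 10^8 m/s.

+2.31 × 10^7 m/s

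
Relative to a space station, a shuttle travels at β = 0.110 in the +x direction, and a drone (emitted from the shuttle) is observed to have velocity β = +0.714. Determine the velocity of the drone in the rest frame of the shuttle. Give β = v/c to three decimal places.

β = +0.655

Invert the composition law: u' = (u − v)/(1 − uv/c²).
u' = (0.714 − 0.110) / (1 − (0.714)(0.110)) = 0.6040/0.9215 = 0.6555.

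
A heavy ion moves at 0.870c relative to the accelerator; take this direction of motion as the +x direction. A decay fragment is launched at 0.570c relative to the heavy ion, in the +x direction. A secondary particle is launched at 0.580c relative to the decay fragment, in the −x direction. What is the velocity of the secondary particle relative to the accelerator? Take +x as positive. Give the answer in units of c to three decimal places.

+0.866c

Apply u = (u' + v)/(1 + u'v/c²) successively, working outward toward the accelerator.
Start: velocity of the heavy ion relative to the accelerator = 0.8700c.
Compose with the decay fragment (u' = 0.570 in the heavy ion frame): u_1 = (0.570 + 0.870) / (1 + 0.570·0.870) = 1.4400/1.4959 = 0.9626.
Compose with the secondary particle (u' = -0.580 in the decay fragment frame): u_2 = (-0.580 + 0.963) / (1 + (-0.580)·0.963) = 0.3826/0.4417 = 0.8663.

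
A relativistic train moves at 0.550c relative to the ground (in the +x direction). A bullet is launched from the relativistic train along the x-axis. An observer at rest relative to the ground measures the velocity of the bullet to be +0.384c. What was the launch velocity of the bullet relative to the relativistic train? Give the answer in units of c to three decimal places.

-0.210c

Invert the composition law: u' = (u − v)/(1 − uv/c²).
u' = (0.384 − 0.550) / (1 − (0.384)(0.550)) = -0.1660/0.7888 = -0.2104.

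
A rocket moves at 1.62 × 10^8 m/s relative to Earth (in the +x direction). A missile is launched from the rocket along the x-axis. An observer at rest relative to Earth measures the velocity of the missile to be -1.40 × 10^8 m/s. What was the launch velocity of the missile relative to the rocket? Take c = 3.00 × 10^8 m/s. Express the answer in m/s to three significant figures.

-2.41 × 10^8 m/s

v = 0.540c, u = -0.467c.
Invert the composition law: u' = (u − v)/(1 − uv/c²).
u' = (-0.467 − 0.540) / (1 − (-0.467)(0.540)) = -1.0067/1.2520 = -0.8040.
u' = -0.8040 × 3.00 × 10^8 m/s.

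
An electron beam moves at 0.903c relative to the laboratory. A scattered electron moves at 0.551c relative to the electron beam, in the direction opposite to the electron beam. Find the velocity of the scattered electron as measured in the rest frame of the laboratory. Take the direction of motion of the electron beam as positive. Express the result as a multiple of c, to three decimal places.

+0.701c

With v = 0.903 and u' = -0.551 (in units of c),
u = (u' + v)/(1 + u'v/c²):
u = (-0.551 + 0.903) / (1 + (-0.551)·0.903) = 0.3520/0.5024 = 0.7006
(Galilean addition would give +0.352c.)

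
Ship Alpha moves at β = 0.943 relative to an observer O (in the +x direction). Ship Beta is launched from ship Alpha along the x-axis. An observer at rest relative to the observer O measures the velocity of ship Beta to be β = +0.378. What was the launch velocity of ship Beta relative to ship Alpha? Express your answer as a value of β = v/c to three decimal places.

β = -0.878

Invert the composition law: u' = (u − v)/(1 − uv/c²).
u' = (0.378 − 0.943) / (1 − (0.378)(0.943)) = -0.5650/0.6435 = -0.8779.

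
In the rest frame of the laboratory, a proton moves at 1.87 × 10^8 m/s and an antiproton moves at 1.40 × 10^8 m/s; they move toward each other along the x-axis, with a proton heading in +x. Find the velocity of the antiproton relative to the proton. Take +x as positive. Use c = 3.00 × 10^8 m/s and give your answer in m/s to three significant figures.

-2.53 × 10^8 m/s

β_A = 0.623, β_B = -0.467 (dividing each by c = 3.00 × 10^8 m/s).
Transform to A's frame with the inverse velocity-addition law: u' = (u − v)/(1 − uv/c²), taking u = β_B and v = β_A.
u' = (-0.467 − 0.623) / (1 − (0.623)(-0.467)) = -1.0900/1.2909 = -0.8444.
u' = -0.8444 × 3.00 × 10^8 m/s.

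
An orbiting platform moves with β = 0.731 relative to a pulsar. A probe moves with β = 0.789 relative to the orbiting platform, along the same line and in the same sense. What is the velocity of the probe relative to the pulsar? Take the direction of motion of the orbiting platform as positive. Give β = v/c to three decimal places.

With v = 0.731 and u' = 0.789 (in units of c),
u = (u' + v)/(1 + u'v/c²):
u = (0.789 + 0.731) / (1 + 0.789·0.731) = 1.5200/1.5768 = 0.9640
(Galilean addition would give +1.520c, exceeding c.)

β = 0.964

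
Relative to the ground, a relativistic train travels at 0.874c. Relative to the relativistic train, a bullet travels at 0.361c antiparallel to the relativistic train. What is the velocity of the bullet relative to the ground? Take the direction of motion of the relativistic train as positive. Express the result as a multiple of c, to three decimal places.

With v = 0.874 and u' = -0.361 (in units of c),
u = (u' + v)/(1 + u'v/c²):
u = (-0.361 + 0.874) / (1 + (-0.361)·0.874) = 0.5130/0.6845 = 0.7495
(Galilean addition would give +0.513c.)

+0.749c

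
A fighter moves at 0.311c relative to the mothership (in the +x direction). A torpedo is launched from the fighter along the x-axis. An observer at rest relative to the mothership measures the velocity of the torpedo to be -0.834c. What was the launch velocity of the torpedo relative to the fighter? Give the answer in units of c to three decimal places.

-0.909c

Invert the composition law: u' = (u − v)/(1 − uv/c²).
u' = (-0.834 − 0.311) / (1 − (-0.834)(0.311)) = -1.1450/1.2594 = -0.9092.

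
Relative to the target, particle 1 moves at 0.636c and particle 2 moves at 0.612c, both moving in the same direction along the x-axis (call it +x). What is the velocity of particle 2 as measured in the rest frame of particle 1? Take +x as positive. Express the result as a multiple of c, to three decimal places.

β_A = 0.636, β_B = 0.612.
Transform to A's frame with the inverse velocity-addition law: u' = (u − v)/(1 − uv/c²), taking u = β_B and v = β_A.
u' = (0.612 − 0.636) / (1 − (0.636)(0.612)) = -0.0240/0.6108 = -0.0393.

-0.039c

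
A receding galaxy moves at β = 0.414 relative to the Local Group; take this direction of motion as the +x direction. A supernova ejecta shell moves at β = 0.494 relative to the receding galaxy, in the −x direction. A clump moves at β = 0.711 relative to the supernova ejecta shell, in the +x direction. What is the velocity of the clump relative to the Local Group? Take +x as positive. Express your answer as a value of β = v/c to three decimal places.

Apply u = (u' + v)/(1 + u'v/c²) successively, working outward toward the Local Group.
Start: velocity of the receding galaxy relative to the Local Group = 0.4140c.
Compose with the supernova ejecta shell (u' = -0.494 in the receding galaxy frame): u_1 = (-0.494 + 0.414) / (1 + (-0.494)·0.414) = -0.0800/0.7955 = -0.1006.
Compose with the clump (u' = 0.711 in the supernova ejecta shell frame): u_2 = (0.711 + (-0.101)) / (1 + 0.711·(-0.101)) = 0.6104/0.9285 = 0.6574.

β = +0.657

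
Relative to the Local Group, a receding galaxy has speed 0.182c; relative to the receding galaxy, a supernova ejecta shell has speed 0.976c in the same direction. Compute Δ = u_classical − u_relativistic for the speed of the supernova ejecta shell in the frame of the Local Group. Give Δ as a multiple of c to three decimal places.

Δ = 0.175c

Galilean: u_cl = 0.976 + 0.182 = 1.1580.
Relativistic: u_rel = (0.976 + 0.182) / (1 + 0.976·0.182) = 1.1580/1.1776 = 0.9833.
Δ = 1.1580 − 0.9833 = 0.1747.
(The classical prediction exceeds c; the relativistic result does not.)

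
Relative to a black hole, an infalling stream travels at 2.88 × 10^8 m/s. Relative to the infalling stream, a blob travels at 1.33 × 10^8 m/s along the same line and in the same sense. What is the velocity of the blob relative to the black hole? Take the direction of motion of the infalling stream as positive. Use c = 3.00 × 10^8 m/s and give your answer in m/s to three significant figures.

In units of c (dividing by 3.00 × 10^8 m/s): v = 0.960, u' = 0.443.
u = (u' + v)/(1 + u'v/c²):
u = (0.443 + 0.960) / (1 + 0.443·0.960) = 1.4033/1.4256 = 0.9844
(Galilean addition would give +1.403c, exceeding c.)
Converting back: u = 0.9844 × 3.00 × 10^8 m/s.

2.95 × 10^8 m/s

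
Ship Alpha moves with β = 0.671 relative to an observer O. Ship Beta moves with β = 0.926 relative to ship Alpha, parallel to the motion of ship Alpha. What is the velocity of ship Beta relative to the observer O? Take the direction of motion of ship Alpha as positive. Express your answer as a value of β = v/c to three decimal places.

With v = 0.671 and u' = 0.926 (in units of c),
u = (u' + v)/(1 + u'v/c²):
u = (0.926 + 0.671) / (1 + 0.926·0.671) = 1.5970/1.6213 = 0.9850

β = 0.985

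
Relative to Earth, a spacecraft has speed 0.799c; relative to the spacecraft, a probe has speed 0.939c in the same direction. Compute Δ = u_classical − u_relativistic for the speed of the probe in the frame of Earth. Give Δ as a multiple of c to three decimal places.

Δ = 0.745c

Galilean: u_cl = 0.939 + 0.799 = 1.7380.
Relativistic: u_rel = (0.939 + 0.799) / (1 + 0.939·0.799) = 1.7380/1.7503 = 0.9930.
Δ = 1.7380 − 0.9930 = 0.7450.
(The classical prediction exceeds c; the relativistic result does not.)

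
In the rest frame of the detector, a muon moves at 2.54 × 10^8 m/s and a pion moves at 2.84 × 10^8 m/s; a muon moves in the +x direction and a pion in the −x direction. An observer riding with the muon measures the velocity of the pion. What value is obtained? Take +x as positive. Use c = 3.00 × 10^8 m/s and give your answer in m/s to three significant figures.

β_A = 0.847, β_B = -0.947 (dividing each by c = 3.00 × 10^8 m/s).
Transform to A's frame with the inverse velocity-addition law: u' = (u − v)/(1 − uv/c²), taking u = β_B and v = β_A.
u' = (-0.947 − 0.847) / (1 − (0.847)(-0.947)) = -1.7933/1.8015 = -0.9955.
u' = -0.9955 × 3.00 × 10^8 m/s.

-2.99 × 10^8 m/s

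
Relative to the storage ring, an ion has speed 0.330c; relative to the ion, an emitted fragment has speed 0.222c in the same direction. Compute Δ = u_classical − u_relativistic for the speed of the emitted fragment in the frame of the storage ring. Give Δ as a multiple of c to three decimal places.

Galilean: u_cl = 0.222 + 0.330 = 0.5520.
Relativistic: u_rel = (0.222 + 0.330) / (1 + 0.222·0.330) = 0.5520/1.0733 = 0.5143.
Δ = 0.5520 − 0.5143 = 0.0377.

Δ = 0.038c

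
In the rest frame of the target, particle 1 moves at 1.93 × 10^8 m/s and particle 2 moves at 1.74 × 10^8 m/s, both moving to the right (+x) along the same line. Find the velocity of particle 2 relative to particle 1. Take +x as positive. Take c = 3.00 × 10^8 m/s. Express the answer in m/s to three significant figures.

β_A = 0.643, β_B = 0.580 (dividing each by c = 3.00 × 10^8 m/s).
Transform to A's frame with the inverse velocity-addition law: u' = (u − v)/(1 − uv/c²), taking u = β_B and v = β_A.
u' = (0.580 − 0.643) / (1 − (0.643)(0.580)) = -0.0633/0.6269 = -0.1010.
u' = -0.1010 × 3.00 × 10^8 m/s.

-3.03 × 10^7 m/s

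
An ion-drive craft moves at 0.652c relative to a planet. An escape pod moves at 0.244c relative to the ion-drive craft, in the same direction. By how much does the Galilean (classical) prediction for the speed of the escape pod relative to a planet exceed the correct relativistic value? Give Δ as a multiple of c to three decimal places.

Galilean: u_cl = 0.244 + 0.652 = 0.8960.
Relativistic: u_rel = (0.244 + 0.652) / (1 + 0.244·0.652) = 0.8960/1.1591 = 0.7730.
Δ = 0.8960 − 0.7730 = 0.1230.

Δ = 0.123c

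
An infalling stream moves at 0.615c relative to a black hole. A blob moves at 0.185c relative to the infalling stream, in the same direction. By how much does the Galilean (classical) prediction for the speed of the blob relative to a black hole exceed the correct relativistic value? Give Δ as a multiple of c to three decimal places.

Galilean: u_cl = 0.185 + 0.615 = 0.8000.
Relativistic: u_rel = (0.185 + 0.615) / (1 + 0.185·0.615) = 0.8000/1.1138 = 0.7183.
Δ = 0.8000 − 0.7183 = 0.0817.

Δ = 0.082c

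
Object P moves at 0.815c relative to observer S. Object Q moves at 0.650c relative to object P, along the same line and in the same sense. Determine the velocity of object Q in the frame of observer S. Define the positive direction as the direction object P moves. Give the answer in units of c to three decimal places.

0.958c

With v = 0.815 and u' = 0.650 (in units of c),
u = (u' + v)/(1 + u'v/c²):
u = (0.650 + 0.815) / (1 + 0.650·0.815) = 1.4650/1.5297 = 0.9577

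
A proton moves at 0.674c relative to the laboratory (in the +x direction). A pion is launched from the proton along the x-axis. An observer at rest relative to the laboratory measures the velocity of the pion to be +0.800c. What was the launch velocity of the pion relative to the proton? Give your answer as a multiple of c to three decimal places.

Invert the composition law: u' = (u − v)/(1 − uv/c²).
u' = (0.800 − 0.674) / (1 − (0.800)(0.674)) = 0.1260/0.4608 = 0.2734.

+0.273c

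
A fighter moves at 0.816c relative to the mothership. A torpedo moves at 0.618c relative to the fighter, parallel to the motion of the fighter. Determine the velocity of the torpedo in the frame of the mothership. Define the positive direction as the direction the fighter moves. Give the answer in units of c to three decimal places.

0.953c

With v = 0.816 and u' = 0.618 (in units of c),
u = (u' + v)/(1 + u'v/c²):
u = (0.618 + 0.816) / (1 + 0.618·0.816) = 1.4340/1.5043 = 0.9533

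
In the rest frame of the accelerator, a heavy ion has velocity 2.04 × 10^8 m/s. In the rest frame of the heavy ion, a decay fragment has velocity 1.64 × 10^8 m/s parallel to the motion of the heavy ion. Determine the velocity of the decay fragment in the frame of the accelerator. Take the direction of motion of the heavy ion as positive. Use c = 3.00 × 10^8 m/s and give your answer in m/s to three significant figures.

2.68 × 10^8 m/s

In units of c (dividing by 3.00 × 10^8 m/s): v = 0.680, u' = 0.547.
u = (u' + v)/(1 + u'v/c²):
u = (0.547 + 0.680) / (1 + 0.547·0.680) = 1.2267/1.3717 = 0.8942
(Galilean addition would give +1.227c, exceeding c.)
Converting back: u = 0.8942 × 3.00 × 10^8 m/s.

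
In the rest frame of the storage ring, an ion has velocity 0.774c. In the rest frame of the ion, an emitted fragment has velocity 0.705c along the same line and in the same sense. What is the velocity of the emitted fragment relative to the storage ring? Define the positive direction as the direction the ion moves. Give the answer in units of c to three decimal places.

With v = 0.774 and u' = 0.705 (in units of c),
u = (u' + v)/(1 + u'v/c²):
u = (0.705 + 0.774) / (1 + 0.705·0.774) = 1.4790/1.5457 = 0.9569

0.957c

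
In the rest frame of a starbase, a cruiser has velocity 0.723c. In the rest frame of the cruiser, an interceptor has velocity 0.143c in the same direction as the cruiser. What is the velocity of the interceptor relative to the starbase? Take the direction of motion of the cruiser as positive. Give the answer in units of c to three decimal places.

0.785c

With v = 0.723 and u' = 0.143 (in units of c),
u = (u' + v)/(1 + u'v/c²):
u = (0.143 + 0.723) / (1 + 0.143·0.723) = 0.8660/1.1034 = 0.7849
(Galilean addition would give +0.866c.)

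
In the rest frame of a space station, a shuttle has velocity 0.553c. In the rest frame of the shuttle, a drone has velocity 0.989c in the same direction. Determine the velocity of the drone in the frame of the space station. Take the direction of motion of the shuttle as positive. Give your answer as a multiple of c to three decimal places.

0.997c

With v = 0.553 and u' = 0.989 (in units of c),
u = (u' + v)/(1 + u'v/c²):
u = (0.989 + 0.553) / (1 + 0.989·0.553) = 1.5420/1.5469 = 0.9968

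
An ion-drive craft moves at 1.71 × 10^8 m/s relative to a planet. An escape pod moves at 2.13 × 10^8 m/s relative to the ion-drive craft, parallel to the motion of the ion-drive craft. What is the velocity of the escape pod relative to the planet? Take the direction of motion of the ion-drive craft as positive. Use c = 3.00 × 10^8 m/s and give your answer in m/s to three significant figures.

In units of c (dividing by 3.00 × 10^8 m/s): v = 0.570, u' = 0.710.
u = (u' + v)/(1 + u'v/c²):
u = (0.710 + 0.570) / (1 + 0.710·0.570) = 1.2800/1.4047 = 0.9112
Converting back: u = 0.9112 × 3.00 × 10^8 m/s.

2.73 × 10^8 m/s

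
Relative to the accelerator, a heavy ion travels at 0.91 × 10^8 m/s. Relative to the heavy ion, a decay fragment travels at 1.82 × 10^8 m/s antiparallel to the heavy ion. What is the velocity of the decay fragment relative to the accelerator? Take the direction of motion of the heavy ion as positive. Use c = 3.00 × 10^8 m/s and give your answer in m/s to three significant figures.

-1.12 × 10^8 m/s

In units of c (dividing by 3.00 × 10^8 m/s): v = 0.303, u' = -0.607.
u = (u' + v)/(1 + u'v/c²):
u = (-0.607 + 0.303) / (1 + (-0.607)·0.303) = -0.3033/0.8160 = -0.3717
(Galilean addition would give -0.303c.)
Converting back: u = -0.3717 × 3.00 × 10^8 m/s.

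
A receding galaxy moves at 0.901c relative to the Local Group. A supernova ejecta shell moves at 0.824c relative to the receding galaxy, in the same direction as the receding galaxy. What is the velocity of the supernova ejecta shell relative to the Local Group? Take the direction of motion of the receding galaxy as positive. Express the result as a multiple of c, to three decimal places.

0.990c

With v = 0.901 and u' = 0.824 (in units of c),
u = (u' + v)/(1 + u'v/c²):
u = (0.824 + 0.901) / (1 + 0.824·0.901) = 1.7250/1.7424 = 0.9900
(Galilean addition would give +1.725c, exceeding c.)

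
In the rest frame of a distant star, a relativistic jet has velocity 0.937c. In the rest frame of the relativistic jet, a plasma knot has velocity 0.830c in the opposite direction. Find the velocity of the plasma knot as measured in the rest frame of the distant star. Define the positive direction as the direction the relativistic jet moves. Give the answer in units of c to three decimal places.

With v = 0.937 and u' = -0.830 (in units of c),
u = (u' + v)/(1 + u'v/c²):
u = (-0.830 + 0.937) / (1 + (-0.830)·0.937) = 0.1070/0.2223 = 0.4814

+0.481c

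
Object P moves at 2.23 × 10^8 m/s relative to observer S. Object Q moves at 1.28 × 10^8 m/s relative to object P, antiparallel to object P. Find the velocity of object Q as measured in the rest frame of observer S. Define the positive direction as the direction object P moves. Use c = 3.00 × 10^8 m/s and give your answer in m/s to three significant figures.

+1.39 × 10^8 m/s

In units of c (dividing by 3.00 × 10^8 m/s): v = 0.743, u' = -0.427.
u = (u' + v)/(1 + u'v/c²):
u = (-0.427 + 0.743) / (1 + (-0.427)·0.743) = 0.3167/0.6828 = 0.4637
(Galilean addition would give +0.317c.)
Converting back: u = 0.4637 × 3.00 × 10^8 m/s.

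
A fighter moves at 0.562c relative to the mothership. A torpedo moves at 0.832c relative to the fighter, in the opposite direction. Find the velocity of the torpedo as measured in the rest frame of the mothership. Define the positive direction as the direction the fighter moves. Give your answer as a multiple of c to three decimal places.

-0.507c

With v = 0.562 and u' = -0.832 (in units of c),
u = (u' + v)/(1 + u'v/c²):
u = (-0.832 + 0.562) / (1 + (-0.832)·0.562) = -0.2700/0.5324 = -0.5071
(Galilean addition would give -0.270c.)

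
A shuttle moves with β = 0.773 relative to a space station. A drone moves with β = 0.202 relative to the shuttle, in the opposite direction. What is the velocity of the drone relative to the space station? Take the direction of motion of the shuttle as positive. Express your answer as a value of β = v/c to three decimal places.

With v = 0.773 and u' = -0.202 (in units of c),
u = (u' + v)/(1 + u'v/c²):
u = (-0.202 + 0.773) / (1 + (-0.202)·0.773) = 0.5710/0.8439 = 0.6767
(Galilean addition would give +0.571c.)

β = +0.677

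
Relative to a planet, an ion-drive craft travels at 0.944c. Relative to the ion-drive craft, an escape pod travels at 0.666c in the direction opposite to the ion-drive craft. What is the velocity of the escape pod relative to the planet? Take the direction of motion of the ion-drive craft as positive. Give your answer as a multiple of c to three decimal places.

With v = 0.944 and u' = -0.666 (in units of c),
u = (u' + v)/(1 + u'v/c²):
u = (-0.666 + 0.944) / (1 + (-0.666)·0.944) = 0.2780/0.3713 = 0.7487

+0.749c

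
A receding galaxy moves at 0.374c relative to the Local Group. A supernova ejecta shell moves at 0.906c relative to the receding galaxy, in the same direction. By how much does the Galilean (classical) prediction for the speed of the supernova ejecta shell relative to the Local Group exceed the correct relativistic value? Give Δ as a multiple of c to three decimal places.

Galilean: u_cl = 0.906 + 0.374 = 1.2800.
Relativistic: u_rel = (0.906 + 0.374) / (1 + 0.906·0.374) = 1.2800/1.3388 = 0.9560.
Δ = 1.2800 − 0.9560 = 0.3240.
(The classical prediction exceeds c; the relativistic result does not.)

Δ = 0.324c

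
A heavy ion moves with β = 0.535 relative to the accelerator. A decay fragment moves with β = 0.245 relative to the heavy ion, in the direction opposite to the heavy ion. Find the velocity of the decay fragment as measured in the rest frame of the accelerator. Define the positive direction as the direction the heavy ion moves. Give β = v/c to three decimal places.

With v = 0.535 and u' = -0.245 (in units of c),
u = (u' + v)/(1 + u'v/c²):
u = (-0.245 + 0.535) / (1 + (-0.245)·0.535) = 0.2900/0.8689 = 0.3337

β = +0.334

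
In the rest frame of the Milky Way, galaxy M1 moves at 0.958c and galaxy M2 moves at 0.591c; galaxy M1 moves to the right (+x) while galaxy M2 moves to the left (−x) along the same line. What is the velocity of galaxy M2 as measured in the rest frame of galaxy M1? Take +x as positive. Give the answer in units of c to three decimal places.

-0.989c

β_A = 0.958, β_B = -0.591.
Transform to A's frame with the inverse velocity-addition law: u' = (u − v)/(1 − uv/c²), taking u = β_B and v = β_A.
u' = (-0.591 − 0.958) / (1 − (0.958)(-0.591)) = -1.5490/1.5662 = -0.9890.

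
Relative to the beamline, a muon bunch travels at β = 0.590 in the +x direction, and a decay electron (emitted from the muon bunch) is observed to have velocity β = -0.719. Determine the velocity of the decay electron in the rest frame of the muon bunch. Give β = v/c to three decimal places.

Invert the composition law: u' = (u − v)/(1 − uv/c²).
u' = (-0.719 − 0.590) / (1 − (-0.719)(0.590)) = -1.3090/1.4242 = -0.9191.

β = -0.919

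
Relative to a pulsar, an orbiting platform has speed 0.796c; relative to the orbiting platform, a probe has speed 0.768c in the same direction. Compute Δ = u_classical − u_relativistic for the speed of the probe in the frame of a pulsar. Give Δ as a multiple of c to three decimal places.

Δ = 0.593c

Galilean: u_cl = 0.768 + 0.796 = 1.5640.
Relativistic: u_rel = (0.768 + 0.796) / (1 + 0.768·0.796) = 1.5640/1.6113 = 0.9706.
Δ = 1.5640 − 0.9706 = 0.5934.
(The classical prediction exceeds c; the relativistic result does not.)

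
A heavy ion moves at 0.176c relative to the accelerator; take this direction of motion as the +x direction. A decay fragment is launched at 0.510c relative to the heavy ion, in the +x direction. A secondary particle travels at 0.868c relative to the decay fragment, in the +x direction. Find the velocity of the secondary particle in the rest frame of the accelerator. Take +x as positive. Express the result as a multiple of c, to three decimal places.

Apply u = (u' + v)/(1 + u'v/c²) successively, working outward toward the accelerator.
Start: velocity of the heavy ion relative to the accelerator = 0.1760c.
Compose with the decay fragment (u' = 0.510 in the heavy ion frame): u_1 = (0.510 + 0.176) / (1 + 0.510·0.176) = 0.6860/1.0898 = 0.6295.
Compose with the secondary particle (u' = 0.868 in the decay fragment frame): u_2 = (0.868 + 0.629) / (1 + 0.868·0.629) = 1.4975/1.5464 = 0.9684.

0.968c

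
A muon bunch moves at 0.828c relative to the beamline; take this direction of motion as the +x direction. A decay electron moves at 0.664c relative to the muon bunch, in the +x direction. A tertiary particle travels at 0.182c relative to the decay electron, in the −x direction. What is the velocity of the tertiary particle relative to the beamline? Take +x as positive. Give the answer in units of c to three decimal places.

Apply u = (u' + v)/(1 + u'v/c²) successively, working outward toward the beamline.
Start: velocity of the muon bunch relative to the beamline = 0.8280c.
Compose with the decay electron (u' = 0.664 in the muon bunch frame): u_1 = (0.664 + 0.828) / (1 + 0.664·0.828) = 1.4920/1.5498 = 0.9627.
Compose with the tertiary particle (u' = -0.182 in the decay electron frame): u_2 = (-0.182 + 0.963) / (1 + (-0.182)·0.963) = 0.7807/0.8248 = 0.9466.

+0.947c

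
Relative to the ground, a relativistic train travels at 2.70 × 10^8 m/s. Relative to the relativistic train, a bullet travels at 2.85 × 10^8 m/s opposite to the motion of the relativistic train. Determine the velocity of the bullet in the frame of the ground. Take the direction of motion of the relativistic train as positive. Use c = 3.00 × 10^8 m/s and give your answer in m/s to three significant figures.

-1.03 × 10^8 m/s

In units of c (dividing by 3.00 × 10^8 m/s): v = 0.900, u' = -0.950.
u = (u' + v)/(1 + u'v/c²):
u = (-0.950 + 0.900) / (1 + (-0.950)·0.900) = -0.0500/0.1450 = -0.3448
Converting back: u = -0.3448 × 3.00 × 10^8 m/s.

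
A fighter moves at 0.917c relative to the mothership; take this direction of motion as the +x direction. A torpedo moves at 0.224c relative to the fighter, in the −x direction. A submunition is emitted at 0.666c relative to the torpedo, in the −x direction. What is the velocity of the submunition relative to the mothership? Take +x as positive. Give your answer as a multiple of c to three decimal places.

Apply u = (u' + v)/(1 + u'v/c²) successively, working outward toward the mothership.
Start: velocity of the fighter relative to the mothership = 0.9170c.
Compose with the torpedo (u' = -0.224 in the fighter frame): u_1 = (-0.224 + 0.917) / (1 + (-0.224)·0.917) = 0.6930/0.7946 = 0.8721.
Compose with the submunition (u' = -0.666 in the torpedo frame): u_2 = (-0.666 + 0.872) / (1 + (-0.666)·0.872) = 0.2061/0.4192 = 0.4918.

+0.492c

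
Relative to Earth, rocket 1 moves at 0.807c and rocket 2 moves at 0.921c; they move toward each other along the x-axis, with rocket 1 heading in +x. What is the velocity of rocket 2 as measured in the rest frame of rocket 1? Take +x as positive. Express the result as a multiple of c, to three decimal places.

-0.991c

β_A = 0.807, β_B = -0.921.
Transform to A's frame with the inverse velocity-addition law: u' = (u − v)/(1 − uv/c²), taking u = β_B and v = β_A.
u' = (-0.921 − 0.807) / (1 − (0.807)(-0.921)) = -1.7280/1.7432 = -0.9913.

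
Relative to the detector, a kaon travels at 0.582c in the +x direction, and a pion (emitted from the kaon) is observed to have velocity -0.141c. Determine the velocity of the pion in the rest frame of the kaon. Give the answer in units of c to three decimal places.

Invert the composition law: u' = (u − v)/(1 − uv/c²).
u' = (-0.141 − 0.582) / (1 − (-0.141)(0.582)) = -0.7230/1.0821 = -0.6682.

-0.668c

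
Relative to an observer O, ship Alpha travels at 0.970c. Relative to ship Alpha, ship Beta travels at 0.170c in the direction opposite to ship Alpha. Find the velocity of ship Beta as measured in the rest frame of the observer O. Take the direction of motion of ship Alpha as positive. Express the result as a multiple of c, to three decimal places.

With v = 0.970 and u' = -0.170 (in units of c),
u = (u' + v)/(1 + u'v/c²):
u = (-0.170 + 0.970) / (1 + (-0.170)·0.970) = 0.8000/0.8351 = 0.9580

+0.958c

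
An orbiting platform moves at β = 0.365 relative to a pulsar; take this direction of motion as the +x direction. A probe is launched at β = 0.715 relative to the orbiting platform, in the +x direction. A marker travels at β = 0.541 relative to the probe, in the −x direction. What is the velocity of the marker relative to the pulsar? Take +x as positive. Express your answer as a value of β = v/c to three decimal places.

β = +0.588

Apply u = (u' + v)/(1 + u'v/c²) successively, working outward toward the pulsar.
Start: velocity of the orbiting platform relative to the pulsar = 0.3650c.
Compose with the probe (u' = 0.715 in the orbiting platform frame): u_1 = (0.715 + 0.365) / (1 + 0.715·0.365) = 1.0800/1.2610 = 0.8565.
Compose with the marker (u' = -0.541 in the probe frame): u_2 = (-0.541 + 0.856) / (1 + (-0.541)·0.856) = 0.3155/0.5366 = 0.5879.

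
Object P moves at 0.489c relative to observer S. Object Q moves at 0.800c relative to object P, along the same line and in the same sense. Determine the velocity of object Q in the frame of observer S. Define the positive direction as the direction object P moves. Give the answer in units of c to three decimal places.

With v = 0.489 and u' = 0.800 (in units of c),
u = (u' + v)/(1 + u'v/c²):
u = (0.800 + 0.489) / (1 + 0.800·0.489) = 1.2890/1.3912 = 0.9265
(Galilean addition would give +1.289c, exceeding c.)

0.927c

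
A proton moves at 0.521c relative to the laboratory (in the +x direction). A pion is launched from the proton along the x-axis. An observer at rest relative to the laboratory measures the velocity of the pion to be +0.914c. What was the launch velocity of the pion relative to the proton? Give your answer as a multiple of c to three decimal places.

+0.750c

Invert the composition law: u' = (u − v)/(1 − uv/c²).
u' = (0.914 − 0.521) / (1 − (0.914)(0.521)) = 0.3930/0.5238 = 0.7503.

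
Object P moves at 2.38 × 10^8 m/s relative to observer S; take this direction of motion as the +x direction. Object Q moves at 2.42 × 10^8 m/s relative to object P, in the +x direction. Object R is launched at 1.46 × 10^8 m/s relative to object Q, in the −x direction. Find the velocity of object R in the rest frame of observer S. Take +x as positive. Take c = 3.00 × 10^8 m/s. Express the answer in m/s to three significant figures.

Apply u = (u' + v)/(1 + u'v/c²) successively, working outward toward observer S.
(Dividing each given speed by c = 3.00 × 10^8 m/s to work in units of c.)
Start: velocity of object P relative to observer S = 0.7933c.
Compose with object Q (u' = 0.807 in object P frame): u_1 = (0.807 + 0.793) / (1 + 0.807·0.793) = 1.6000/1.6400 = 0.9756.
Compose with object R (u' = -0.487 in object Q frame): u_2 = (-0.487 + 0.976) / (1 + (-0.487)·0.976) = 0.4890/0.5252 = 0.9310.
So u = 0.9310 × 3.00 × 10^8 m/s.

+2.79 × 10^8 m/s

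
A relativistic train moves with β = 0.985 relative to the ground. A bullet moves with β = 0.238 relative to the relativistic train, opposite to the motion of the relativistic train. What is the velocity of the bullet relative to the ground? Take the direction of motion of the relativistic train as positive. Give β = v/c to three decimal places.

β = +0.976

With v = 0.985 and u' = -0.238 (in units of c),
u = (u' + v)/(1 + u'v/c²):
u = (-0.238 + 0.985) / (1 + (-0.238)·0.985) = 0.7470/0.7656 = 0.9757
(Galilean addition would give +0.747c.)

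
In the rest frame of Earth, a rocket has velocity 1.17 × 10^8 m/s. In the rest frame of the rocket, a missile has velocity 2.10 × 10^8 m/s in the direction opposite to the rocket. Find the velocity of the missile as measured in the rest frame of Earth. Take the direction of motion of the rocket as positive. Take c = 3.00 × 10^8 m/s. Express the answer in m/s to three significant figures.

-1.28 × 10^8 m/s

In units of c (dividing by 3.00 × 10^8 m/s): v = 0.390, u' = -0.700.
u = (u' + v)/(1 + u'v/c²):
u = (-0.700 + 0.390) / (1 + (-0.700)·0.390) = -0.3100/0.7270 = -0.4264
Converting back: u = -0.4264 × 3.00 × 10^8 m/s.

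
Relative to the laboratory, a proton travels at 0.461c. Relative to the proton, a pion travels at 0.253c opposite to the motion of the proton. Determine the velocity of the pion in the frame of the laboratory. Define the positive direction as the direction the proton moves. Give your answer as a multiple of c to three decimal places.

+0.235c

With v = 0.461 and u' = -0.253 (in units of c),
u = (u' + v)/(1 + u'v/c²):
u = (-0.253 + 0.461) / (1 + (-0.253)·0.461) = 0.2080/0.8834 = 0.2355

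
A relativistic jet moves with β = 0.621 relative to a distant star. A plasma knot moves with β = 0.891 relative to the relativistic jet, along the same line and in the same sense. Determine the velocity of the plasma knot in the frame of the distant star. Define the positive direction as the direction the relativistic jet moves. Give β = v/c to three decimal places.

β = 0.973

With v = 0.621 and u' = 0.891 (in units of c),
u = (u' + v)/(1 + u'v/c²):
u = (0.891 + 0.621) / (1 + 0.891·0.621) = 1.5120/1.5533 = 0.9734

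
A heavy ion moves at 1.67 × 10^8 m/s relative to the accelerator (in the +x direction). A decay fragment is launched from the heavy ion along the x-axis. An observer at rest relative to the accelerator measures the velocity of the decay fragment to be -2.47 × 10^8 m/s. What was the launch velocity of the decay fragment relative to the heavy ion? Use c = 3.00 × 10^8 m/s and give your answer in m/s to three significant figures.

v = 0.557c, u = -0.823c.
Invert the composition law: u' = (u − v)/(1 − uv/c²).
u' = (-0.823 − 0.557) / (1 − (-0.823)(0.557)) = -1.3800/1.4583 = -0.9463.
u' = -0.9463 × 3.00 × 10^8 m/s.

-2.84 × 10^8 m/s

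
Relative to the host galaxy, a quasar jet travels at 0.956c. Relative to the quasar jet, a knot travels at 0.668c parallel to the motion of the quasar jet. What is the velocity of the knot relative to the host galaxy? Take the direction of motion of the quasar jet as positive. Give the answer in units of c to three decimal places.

With v = 0.956 and u' = 0.668 (in units of c),
u = (u' + v)/(1 + u'v/c²):
u = (0.668 + 0.956) / (1 + 0.668·0.956) = 1.6240/1.6386 = 0.9911
(Galilean addition would give +1.624c, exceeding c.)

0.991c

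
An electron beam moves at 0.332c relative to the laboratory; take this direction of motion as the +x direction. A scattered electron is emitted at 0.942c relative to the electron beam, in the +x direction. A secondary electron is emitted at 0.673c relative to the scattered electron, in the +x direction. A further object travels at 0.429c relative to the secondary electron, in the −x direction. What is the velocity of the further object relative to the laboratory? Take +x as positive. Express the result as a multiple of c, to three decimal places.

Apply u = (u' + v)/(1 + u'v/c²) successively, working outward toward the laboratory.
Start: velocity of the electron beam relative to the laboratory = 0.3320c.
Compose with the scattered electron (u' = 0.942 in the electron beam frame): u_1 = (0.942 + 0.332) / (1 + 0.942·0.332) = 1.2740/1.3127 = 0.9705.
Compose with the secondary electron (u' = 0.673 in the scattered electron frame): u_2 = (0.673 + 0.970) / (1 + 0.673·0.970) = 1.6435/1.6531 = 0.9942.
Compose with the further object (u' = -0.429 in the secondary electron frame): u_3 = (-0.429 + 0.994) / (1 + (-0.429)·0.994) = 0.5652/0.5735 = 0.9855.

+0.985c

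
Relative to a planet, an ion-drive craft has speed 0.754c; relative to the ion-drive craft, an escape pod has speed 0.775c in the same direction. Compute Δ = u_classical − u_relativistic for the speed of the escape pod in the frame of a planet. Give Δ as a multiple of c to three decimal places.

Δ = 0.564c

Galilean: u_cl = 0.775 + 0.754 = 1.5290.
Relativistic: u_rel = (0.775 + 0.754) / (1 + 0.775·0.754) = 1.5290/1.5843 = 0.9651.
Δ = 1.5290 − 0.9651 = 0.5639.
(The classical prediction exceeds c; the relativistic result does not.)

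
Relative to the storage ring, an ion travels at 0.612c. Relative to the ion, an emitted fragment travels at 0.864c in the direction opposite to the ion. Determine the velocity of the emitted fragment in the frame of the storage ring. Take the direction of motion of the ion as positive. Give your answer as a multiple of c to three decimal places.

-0.535c

With v = 0.612 and u' = -0.864 (in units of c),
u = (u' + v)/(1 + u'v/c²):
u = (-0.864 + 0.612) / (1 + (-0.864)·0.612) = -0.2520/0.4712 = -0.5348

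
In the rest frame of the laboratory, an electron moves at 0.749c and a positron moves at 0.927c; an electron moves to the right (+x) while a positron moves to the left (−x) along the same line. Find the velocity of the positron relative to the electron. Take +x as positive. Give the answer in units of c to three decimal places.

β_A = 0.749, β_B = -0.927.
Transform to A's frame with the inverse velocity-addition law: u' = (u − v)/(1 − uv/c²), taking u = β_B and v = β_A.
u' = (-0.927 − 0.749) / (1 − (0.749)(-0.927)) = -1.6760/1.6943 = -0.9892.

-0.989c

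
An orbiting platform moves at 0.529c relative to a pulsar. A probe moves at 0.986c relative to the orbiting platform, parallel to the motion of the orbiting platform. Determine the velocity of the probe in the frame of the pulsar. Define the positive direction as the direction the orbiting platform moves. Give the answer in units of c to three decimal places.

0.996c

With v = 0.529 and u' = 0.986 (in units of c),
u = (u' + v)/(1 + u'v/c²):
u = (0.986 + 0.529) / (1 + 0.986·0.529) = 1.5150/1.5216 = 0.9957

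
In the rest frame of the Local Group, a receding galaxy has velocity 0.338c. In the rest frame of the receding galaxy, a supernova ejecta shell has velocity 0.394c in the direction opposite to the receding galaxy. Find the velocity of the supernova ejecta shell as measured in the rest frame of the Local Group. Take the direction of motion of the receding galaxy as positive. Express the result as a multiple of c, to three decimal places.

With v = 0.338 and u' = -0.394 (in units of c),
u = (u' + v)/(1 + u'v/c²):
u = (-0.394 + 0.338) / (1 + (-0.394)·0.338) = -0.0560/0.8668 = -0.0646
(Galilean addition would give -0.056c.)

-0.065c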